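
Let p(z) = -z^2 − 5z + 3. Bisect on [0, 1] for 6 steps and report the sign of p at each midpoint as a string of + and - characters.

p(0.5) = 0.25 > 0, so the root lies in [0.5, 1]
p(0.75) = -1.3125 < 0, so the root lies in [0.5, 0.75]
p(0.625) = -0.515625 < 0, so the root lies in [0.5, 0.625]
p(0.5625) = -0.1289 < 0, so the root lies in [0.5, 0.5625]
p(0.53125) = 0.0615 > 0, so the root lies in [0.53125, 0.5625]
p(0.546875) = -0.0334 < 0, so the root lies in [0.53125, 0.546875]

+---+-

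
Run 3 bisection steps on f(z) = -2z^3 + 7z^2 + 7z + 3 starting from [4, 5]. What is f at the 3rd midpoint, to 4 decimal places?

0.1289

f(4.5) = -6 < 0, so the root lies in [4, 4.5]
f(4.25) = 5.65625 > 0, so the root lies in [4.25, 4.5]
f(4.375) = 0.128906 > 0, so the root lies in [4.375, 4.5]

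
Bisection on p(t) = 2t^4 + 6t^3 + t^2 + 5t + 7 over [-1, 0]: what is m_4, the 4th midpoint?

midpoint -0.5: p = 4.125 > 0 → [-1, -0.5]
midpoint -0.75: p = 1.914062 > 0 → [-1, -0.75]
midpoint -0.875: p = 0.543457 > 0 → [-1, -0.875]
midpoint -0.9375: p = -0.2075 < 0 → [-0.9375, -0.875]

-0.9375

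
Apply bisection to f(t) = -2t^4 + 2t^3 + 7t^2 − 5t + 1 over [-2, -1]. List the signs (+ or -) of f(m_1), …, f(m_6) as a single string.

t = -1.5 gives f = 7.375, positive; keep [-2, -1.5]
t = -1.75 gives f = 1.710938, positive; keep [-2, -1.75]
t = -1.875 gives f = -2.918457, negative; keep [-1.875, -1.75]
t = -1.8125 gives f = -0.4346, negative; keep [-1.8125, -1.75]
t = -1.78125 gives f = 0.679, positive; keep [-1.8125, -1.78125]
t = -1.796875 gives f = 0.1326, positive; keep [-1.8125, -1.796875]

++--++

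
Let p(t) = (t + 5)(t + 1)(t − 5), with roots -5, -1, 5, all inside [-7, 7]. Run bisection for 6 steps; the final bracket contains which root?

t = 0 gives p = -25, negative; keep [0, 7]
t = 3.5 gives p = -57.375, negative; keep [3.5, 7]
t = 5.25 gives p = 16.015625, positive; keep [3.5, 5.25]
t = 4.375 gives p = -31.4941, negative; keep [4.375, 5.25]
t = 4.8125 gives p = -10.6941, negative; keep [4.8125, 5.25]
t = 5.03125 gives p = 1.8907, positive; keep [4.8125, 5.03125]

5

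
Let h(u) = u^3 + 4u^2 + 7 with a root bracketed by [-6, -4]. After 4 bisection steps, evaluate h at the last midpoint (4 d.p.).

h(-5) = -18 < 0, so the root lies in [-5, -4]
h(-4.5) = -3.125 < 0, so the root lies in [-4.5, -4]
h(-4.25) = 2.484375 > 0, so the root lies in [-4.5, -4.25]
h(-4.375) = -0.1777 < 0, so the root lies in [-4.375, -4.25]

-0.1777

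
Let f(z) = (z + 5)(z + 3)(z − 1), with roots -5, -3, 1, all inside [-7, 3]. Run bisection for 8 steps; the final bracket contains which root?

z = -2 gives f = -9, negative; keep [-2, 3]
z = 0.5 gives f = -9.625, negative; keep [0.5, 3]
z = 1.75 gives f = 24.046875, positive; keep [0.5, 1.75]
z = 1.125 gives f = 3.1582, positive; keep [0.5, 1.125]
z = 0.8125 gives f = -4.155, negative; keep [0.8125, 1.125]
z = 0.96875 gives f = -0.7403, negative; keep [0.96875, 1.125]
z = 1.046875 gives f = 1.1471, positive; keep [0.96875, 1.046875]
z = 1.0078125 gives f = 0.1881, positive; keep [0.96875, 1.0078125]

1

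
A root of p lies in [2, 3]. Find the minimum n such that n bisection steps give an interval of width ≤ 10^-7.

24

Width after n steps is 1/2^n. Need 2^n ≥ 1/10^-7 = 10000000.
2^23 = 8388608 < 10000000 ≤ 2^24 = 16777216, so n = 24.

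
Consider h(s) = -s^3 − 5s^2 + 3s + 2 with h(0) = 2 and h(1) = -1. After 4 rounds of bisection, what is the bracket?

[0.875, 0.9375]

midpoint 0.5: h = 2.125 > 0 → [0.5, 1]
midpoint 0.75: h = 1.015625 > 0 → [0.75, 1]
midpoint 0.875: h = 0.126953 > 0 → [0.875, 1]
midpoint 0.9375: h = -0.406 < 0 → [0.875, 0.9375]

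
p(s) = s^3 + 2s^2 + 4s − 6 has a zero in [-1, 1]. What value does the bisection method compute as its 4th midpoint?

0.875

p(0) = -6 < 0, so the root lies in [0, 1]
p(0.5) = -3.375 < 0, so the root lies in [0.5, 1]
p(0.75) = -1.453125 < 0, so the root lies in [0.75, 1]
p(0.875) = -0.2988 < 0, so the root lies in [0.875, 1]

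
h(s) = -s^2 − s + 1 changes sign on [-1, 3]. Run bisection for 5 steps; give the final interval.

[0.5, 0.625]

s = 1 gives h = -1, negative; keep [-1, 1]
s = 0 gives h = 1, positive; keep [0, 1]
s = 0.5 gives h = 0.25, positive; keep [0.5, 1]
s = 0.75 gives h = -0.3125, negative; keep [0.5, 0.75]
s = 0.625 gives h = -0.0156, negative; keep [0.5, 0.625]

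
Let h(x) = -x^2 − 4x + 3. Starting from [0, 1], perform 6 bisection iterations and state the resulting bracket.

x = 0.5 gives h = 0.75, positive; keep [0.5, 1]
x = 0.75 gives h = -0.5625, negative; keep [0.5, 0.75]
x = 0.625 gives h = 0.109375, positive; keep [0.625, 0.75]
x = 0.6875 gives h = -0.2227, negative; keep [0.625, 0.6875]
x = 0.65625 gives h = -0.0557, negative; keep [0.625, 0.65625]
x = 0.640625 gives h = 0.0271, positive; keep [0.640625, 0.65625]

[0.640625, 0.65625]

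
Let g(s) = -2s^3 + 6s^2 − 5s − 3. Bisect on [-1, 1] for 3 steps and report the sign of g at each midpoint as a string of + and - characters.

g(0) = -3 < 0, so the root lies in [-1, 0]
g(-0.5) = 1.25 > 0, so the root lies in [-0.5, 0]
g(-0.25) = -1.34375 < 0, so the root lies in [-0.5, -0.25]

-+-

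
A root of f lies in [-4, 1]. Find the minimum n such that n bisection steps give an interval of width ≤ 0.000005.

Width after n steps is 5/2^n. Need 2^n ≥ 5/0.000005 = 1000000.
2^19 = 524288 < 1000000 ≤ 2^20 = 1048576, so n = 20.

20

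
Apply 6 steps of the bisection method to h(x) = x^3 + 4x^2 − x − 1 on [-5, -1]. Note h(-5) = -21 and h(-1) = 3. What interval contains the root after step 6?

midpoint -3: h = 11 > 0 → [-5, -3]
midpoint -4: h = 3 > 0 → [-5, -4]
midpoint -4.5: h = -6.625 < 0 → [-4.5, -4]
midpoint -4.25: h = -1.2656 < 0 → [-4.25, -4]
midpoint -4.125: h = 0.998 > 0 → [-4.25, -4.125]
midpoint -4.1875: h = -0.1003 < 0 → [-4.1875, -4.125]

[-4.1875, -4.125]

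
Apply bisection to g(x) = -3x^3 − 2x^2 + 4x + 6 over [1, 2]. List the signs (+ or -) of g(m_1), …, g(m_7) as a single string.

midpoint 1.5: g = -2.625 < 0 → [1, 1.5]
midpoint 1.25: g = 2.015625 > 0 → [1.25, 1.5]
midpoint 1.375: g = -0.080078 < 0 → [1.25, 1.375]
midpoint 1.3125: g = 1.0217 > 0 → [1.3125, 1.375]
midpoint 1.34375: g = 0.4846 > 0 → [1.34375, 1.375]
midpoint 1.359375: g = 0.2057 > 0 → [1.359375, 1.375]
midpoint 1.3671875: g = 0.0637 > 0 → [1.3671875, 1.375]

-+-++++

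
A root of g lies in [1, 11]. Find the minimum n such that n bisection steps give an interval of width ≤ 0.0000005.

25

Width after n steps is 10/2^n. Need 2^n ≥ 10/0.0000005 = 20000000.
2^24 = 16777216 < 20000000 ≤ 2^25 = 33554432, so n = 25.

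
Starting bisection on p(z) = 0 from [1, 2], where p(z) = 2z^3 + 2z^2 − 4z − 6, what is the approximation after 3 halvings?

1.625

midpoint 1.5: p = -0.75 < 0 → [1.5, 2]
midpoint 1.75: p = 3.84375 > 0 → [1.5, 1.75]
midpoint 1.625: p = 1.363281 > 0 → [1.5, 1.625]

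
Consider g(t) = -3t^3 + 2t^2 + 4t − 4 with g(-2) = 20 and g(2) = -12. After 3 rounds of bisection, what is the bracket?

m = 0, g(m) = -4 (−); new bracket [-2, 0]
m = -1, g(m) = -3 (−); new bracket [-2, -1]
m = -1.5, g(m) = 4.625 (+); new bracket [-1.5, -1]

[-1.5, -1]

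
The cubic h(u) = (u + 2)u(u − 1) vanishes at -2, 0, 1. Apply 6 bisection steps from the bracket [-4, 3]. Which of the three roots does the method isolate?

-2

midpoint -0.5: h = 1.125 > 0 → [-4, -0.5]
midpoint -2.25: h = -1.828125 < 0 → [-2.25, -0.5]
midpoint -1.375: h = 2.041016 > 0 → [-2.25, -1.375]
midpoint -1.8125: h = 0.9558 > 0 → [-2.25, -1.8125]
midpoint -2.03125: h = -0.1924 < 0 → [-2.03125, -1.8125]
midpoint -1.921875: h = 0.4387 > 0 → [-2.03125, -1.921875]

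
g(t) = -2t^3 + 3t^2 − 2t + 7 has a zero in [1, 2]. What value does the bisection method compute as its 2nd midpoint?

g(1.5) = 4 > 0, so the root lies in [1.5, 2]
g(1.75) = 1.96875 > 0, so the root lies in [1.75, 2]

1.75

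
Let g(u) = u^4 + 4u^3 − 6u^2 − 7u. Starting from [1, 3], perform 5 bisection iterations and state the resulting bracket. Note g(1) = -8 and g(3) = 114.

u = 2 gives g = 10, positive; keep [1, 2]
u = 1.5 gives g = -5.4375, negative; keep [1.5, 2]
u = 1.75 gives g = 0.191406, positive; keep [1.5, 1.75]
u = 1.625 gives g = -3.0818, negative; keep [1.625, 1.75]
u = 1.6875 gives g = -1.5676, negative; keep [1.6875, 1.75]

[1.6875, 1.75]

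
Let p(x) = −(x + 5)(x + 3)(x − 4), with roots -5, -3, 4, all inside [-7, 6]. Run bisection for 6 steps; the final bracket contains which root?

4

p(-0.5) = 50.625 > 0, so the root lies in [-0.5, 6]
p(2.75) = 55.703125 > 0, so the root lies in [2.75, 6]
p(4.375) = -25.927734 < 0, so the root lies in [2.75, 4.375]
p(3.5625) = 24.5837 > 0, so the root lies in [3.5625, 4.375]
p(3.96875) = 1.9532 > 0, so the root lies in [3.96875, 4.375]
p(4.171875) = -11.3059 < 0, so the root lies in [3.96875, 4.171875]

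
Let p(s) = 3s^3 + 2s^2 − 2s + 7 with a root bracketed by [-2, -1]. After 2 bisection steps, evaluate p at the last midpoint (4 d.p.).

p(-1.5) = 4.375 > 0, so the root lies in [-2, -1.5]
p(-1.75) = 0.546875 > 0, so the root lies in [-2, -1.75]

0.5469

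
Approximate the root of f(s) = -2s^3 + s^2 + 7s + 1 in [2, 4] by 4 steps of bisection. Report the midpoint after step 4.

2.125

midpoint 3: f = -23 < 0 → [2, 3]
midpoint 2.5: f = -6.5 < 0 → [2, 2.5]
midpoint 2.25: f = -0.96875 < 0 → [2, 2.25]
midpoint 2.125: f = 1.1992 > 0 → [2.125, 2.25]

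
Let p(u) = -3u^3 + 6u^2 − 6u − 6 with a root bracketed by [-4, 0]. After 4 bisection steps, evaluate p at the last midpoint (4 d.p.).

p(-2) = 54 > 0, so the root lies in [-2, 0]
p(-1) = 9 > 0, so the root lies in [-1, 0]
p(-0.5) = -1.125 < 0, so the root lies in [-1, -0.5]
p(-0.75) = 3.1406 > 0, so the root lies in [-0.75, -0.5]

3.1406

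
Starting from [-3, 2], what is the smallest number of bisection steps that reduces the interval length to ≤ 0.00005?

Width after n steps is 5/2^n. Need 2^n ≥ 5/0.00005 = 100000.
2^16 = 65536 < 100000 ≤ 2^17 = 131072, so n = 17.

17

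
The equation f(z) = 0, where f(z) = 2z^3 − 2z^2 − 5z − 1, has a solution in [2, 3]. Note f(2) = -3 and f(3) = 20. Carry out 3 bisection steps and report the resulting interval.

f(2.5) = 5.25 > 0, so the root lies in [2, 2.5]
f(2.25) = 0.40625 > 0, so the root lies in [2, 2.25]
f(2.125) = -1.464844 < 0, so the root lies in [2.125, 2.25]

[2.125, 2.25]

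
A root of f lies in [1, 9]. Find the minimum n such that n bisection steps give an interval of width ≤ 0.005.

Width after n steps is 8/2^n. Need 2^n ≥ 8/0.005 = 1600.
2^10 = 1024 < 1600 ≤ 2^11 = 2048, so n = 11.

11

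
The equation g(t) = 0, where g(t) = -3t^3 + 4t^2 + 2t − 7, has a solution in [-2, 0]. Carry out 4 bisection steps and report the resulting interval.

[-1.125, -1]

midpoint -1: g = -2 < 0 → [-2, -1]
midpoint -1.5: g = 9.125 > 0 → [-1.5, -1]
midpoint -1.25: g = 2.609375 > 0 → [-1.25, -1]
midpoint -1.125: g = 0.084 > 0 → [-1.125, -1]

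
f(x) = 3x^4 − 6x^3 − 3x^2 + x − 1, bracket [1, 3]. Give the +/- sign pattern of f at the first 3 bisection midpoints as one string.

-+-

midpoint 2: f = -11 < 0 → [2, 3]
midpoint 2.5: f = 6.1875 > 0 → [2, 2.5]
midpoint 2.25: f = -5.394531 < 0 → [2.25, 2.5]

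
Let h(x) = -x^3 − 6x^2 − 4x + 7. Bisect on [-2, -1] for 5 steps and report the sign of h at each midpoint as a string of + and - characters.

x = -1.5 gives h = 2.875, positive; keep [-2, -1.5]
x = -1.75 gives h = 0.984375, positive; keep [-2, -1.75]
x = -1.875 gives h = -0.001953, negative; keep [-1.875, -1.75]
x = -1.8125 gives h = 0.4934, positive; keep [-1.875, -1.8125]
x = -1.84375 gives h = 0.2462, positive; keep [-1.875, -1.84375]

++-++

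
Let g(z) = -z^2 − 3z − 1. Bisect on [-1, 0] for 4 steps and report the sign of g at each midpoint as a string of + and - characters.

+--+

z = -0.5 gives g = 0.25, positive; keep [-0.5, 0]
z = -0.25 gives g = -0.3125, negative; keep [-0.5, -0.25]
z = -0.375 gives g = -0.015625, negative; keep [-0.5, -0.375]
z = -0.4375 gives g = 0.1211, positive; keep [-0.4375, -0.375]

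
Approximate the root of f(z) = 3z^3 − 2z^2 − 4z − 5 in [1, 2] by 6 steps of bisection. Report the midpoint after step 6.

1.859375

z = 1.5 gives f = -5.375, negative; keep [1.5, 2]
z = 1.75 gives f = -2.046875, negative; keep [1.75, 2]
z = 1.875 gives f = 0.244141, positive; keep [1.75, 1.875]
z = 1.8125 gives f = -0.9573, negative; keep [1.8125, 1.875]
z = 1.84375 gives f = -0.3708, negative; keep [1.84375, 1.875]
z = 1.859375 gives f = -0.0669, negative; keep [1.859375, 1.875]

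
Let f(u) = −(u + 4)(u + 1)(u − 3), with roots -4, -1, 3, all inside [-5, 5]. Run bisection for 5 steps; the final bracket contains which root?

3

m = 0, f(m) = 12 (+); new bracket [0, 5]
m = 2.5, f(m) = 11.375 (+); new bracket [2.5, 5]
m = 3.75, f(m) = -27.609375 (−); new bracket [2.5, 3.75]
m = 3.125, f(m) = -3.6738 (−); new bracket [2.5, 3.125]
m = 2.8125, f(m) = 4.8699 (+); new bracket [2.8125, 3.125]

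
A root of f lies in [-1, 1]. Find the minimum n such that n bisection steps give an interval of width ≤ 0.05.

6

Width after n steps is 2/2^n. Need 2^n ≥ 2/0.05 = 40.
2^5 = 32 < 40 ≤ 2^6 = 64, so n = 6.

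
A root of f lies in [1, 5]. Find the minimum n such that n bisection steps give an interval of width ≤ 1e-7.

26

Width after n steps is 4/2^n. Need 2^n ≥ 4/1e-7 = 40000000.
2^25 = 33554432 < 40000000 ≤ 2^26 = 67108864, so n = 26.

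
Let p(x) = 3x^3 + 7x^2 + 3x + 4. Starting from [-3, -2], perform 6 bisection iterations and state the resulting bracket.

[-2.171875, -2.15625]

p(-2.5) = -6.625 < 0, so the root lies in [-2.5, -2]
p(-2.25) = -1.484375 < 0, so the root lies in [-2.25, -2]
p(-2.125) = 0.447266 > 0, so the root lies in [-2.25, -2.125]
p(-2.1875) = -0.469 < 0, so the root lies in [-2.1875, -2.125]
p(-2.15625) = 0.0013 > 0, so the root lies in [-2.1875, -2.15625]
p(-2.171875) = -0.2308 < 0, so the root lies in [-2.171875, -2.15625]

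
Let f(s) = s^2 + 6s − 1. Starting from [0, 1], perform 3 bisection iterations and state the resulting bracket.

f(0.5) = 2.25 > 0, so the root lies in [0, 0.5]
f(0.25) = 0.5625 > 0, so the root lies in [0, 0.25]
f(0.125) = -0.234375 < 0, so the root lies in [0.125, 0.25]

[0.125, 0.25]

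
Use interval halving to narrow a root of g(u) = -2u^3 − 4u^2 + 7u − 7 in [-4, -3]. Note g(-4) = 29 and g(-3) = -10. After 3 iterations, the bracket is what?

[-3.375, -3.25]

g(-3.5) = 5.25 > 0, so the root lies in [-3.5, -3]
g(-3.25) = -3.34375 < 0, so the root lies in [-3.5, -3.25]
g(-3.375) = 0.699219 > 0, so the root lies in [-3.375, -3.25]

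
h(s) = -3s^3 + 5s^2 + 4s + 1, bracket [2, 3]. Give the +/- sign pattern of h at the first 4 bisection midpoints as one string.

m = 2.5, h(m) = -4.625 (−); new bracket [2, 2.5]
m = 2.25, h(m) = 1.140625 (+); new bracket [2.25, 2.5]
m = 2.375, h(m) = -1.486328 (−); new bracket [2.25, 2.375]
m = 2.3125, h(m) = -0.1111 (−); new bracket [2.25, 2.3125]

-+--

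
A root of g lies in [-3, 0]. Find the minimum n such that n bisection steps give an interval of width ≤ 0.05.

Width after n steps is 3/2^n. Need 2^n ≥ 3/0.05 = 60.
2^5 = 32 < 60 ≤ 2^6 = 64, so n = 6.

6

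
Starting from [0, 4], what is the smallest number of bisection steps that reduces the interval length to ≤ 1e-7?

Width after n steps is 4/2^n. Need 2^n ≥ 4/1e-7 = 40000000.
2^25 = 33554432 < 40000000 ≤ 2^26 = 67108864, so n = 26.

26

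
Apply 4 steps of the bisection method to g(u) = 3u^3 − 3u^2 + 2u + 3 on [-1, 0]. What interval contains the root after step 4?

midpoint -0.5: g = 0.875 > 0 → [-1, -0.5]
midpoint -0.75: g = -1.453125 < 0 → [-0.75, -0.5]
midpoint -0.625: g = -0.154297 < 0 → [-0.625, -0.5]
midpoint -0.5625: g = 0.3918 > 0 → [-0.625, -0.5625]

[-0.625, -0.5625]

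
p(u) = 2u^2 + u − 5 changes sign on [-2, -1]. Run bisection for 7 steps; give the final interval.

[-1.8515625, -1.84375]

p(-1.5) = -2 < 0, so the root lies in [-2, -1.5]
p(-1.75) = -0.625 < 0, so the root lies in [-2, -1.75]
p(-1.875) = 0.15625 > 0, so the root lies in [-1.875, -1.75]
p(-1.8125) = -0.2422 < 0, so the root lies in [-1.875, -1.8125]
p(-1.84375) = -0.0449 < 0, so the root lies in [-1.875, -1.84375]
p(-1.859375) = 0.0552 > 0, so the root lies in [-1.859375, -1.84375]
p(-1.8515625) = 0.005 > 0, so the root lies in [-1.8515625, -1.84375]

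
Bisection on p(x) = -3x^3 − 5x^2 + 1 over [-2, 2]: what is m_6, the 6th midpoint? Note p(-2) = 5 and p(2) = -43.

x = 0 gives p = 1, positive; keep [0, 2]
x = 1 gives p = -7, negative; keep [0, 1]
x = 0.5 gives p = -0.625, negative; keep [0, 0.5]
x = 0.25 gives p = 0.6406, positive; keep [0.25, 0.5]
x = 0.375 gives p = 0.1387, positive; keep [0.375, 0.5]
x = 0.4375 gives p = -0.2083, negative; keep [0.375, 0.4375]

0.4375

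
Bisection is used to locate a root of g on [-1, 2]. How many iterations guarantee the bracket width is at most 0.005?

Width after n steps is 3/2^n. Need 2^n ≥ 3/0.005 = 600.
2^9 = 512 < 600 ≤ 2^10 = 1024, so n = 10.

10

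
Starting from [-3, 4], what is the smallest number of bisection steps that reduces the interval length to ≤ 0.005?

11

Width after n steps is 7/2^n. Need 2^n ≥ 7/0.005 = 1400.
2^10 = 1024 < 1400 ≤ 2^11 = 2048, so n = 11.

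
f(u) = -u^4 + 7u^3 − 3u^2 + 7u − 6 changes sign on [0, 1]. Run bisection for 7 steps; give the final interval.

[0.7265625, 0.734375]

u = 0.5 gives f = -2.4375, negative; keep [0.5, 1]
u = 0.75 gives f = 0.199219, positive; keep [0.5, 0.75]
u = 0.625 gives f = -1.240479, negative; keep [0.625, 0.75]
u = 0.6875 gives f = -0.5542, negative; keep [0.6875, 0.75]
u = 0.71875 gives f = -0.1863, negative; keep [0.71875, 0.75]
u = 0.734375 gives f = 0.0042, positive; keep [0.71875, 0.734375]
u = 0.7265625 gives f = -0.0916, negative; keep [0.7265625, 0.734375]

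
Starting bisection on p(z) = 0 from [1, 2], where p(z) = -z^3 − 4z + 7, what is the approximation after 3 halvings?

1.375

m = 1.5, p(m) = -2.375 (−); new bracket [1, 1.5]
m = 1.25, p(m) = 0.046875 (+); new bracket [1.25, 1.5]
m = 1.375, p(m) = -1.099609 (−); new bracket [1.25, 1.375]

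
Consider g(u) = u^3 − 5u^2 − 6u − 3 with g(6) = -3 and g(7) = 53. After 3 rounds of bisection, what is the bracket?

[6, 6.125]

u = 6.5 gives g = 21.375, positive; keep [6, 6.5]
u = 6.25 gives g = 8.328125, positive; keep [6, 6.25]
u = 6.125 gives g = 2.455078, positive; keep [6, 6.125]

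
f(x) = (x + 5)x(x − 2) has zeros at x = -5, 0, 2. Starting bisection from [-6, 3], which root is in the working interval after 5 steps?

f(-1.5) = 18.375 > 0, so the root lies in [-6, -1.5]
f(-3.75) = 26.953125 > 0, so the root lies in [-6, -3.75]
f(-4.875) = 4.189453 > 0, so the root lies in [-6, -4.875]
f(-5.4375) = -17.6931 < 0, so the root lies in [-5.4375, -4.875]
f(-5.15625) = -5.7655 < 0, so the root lies in [-5.15625, -4.875]

-5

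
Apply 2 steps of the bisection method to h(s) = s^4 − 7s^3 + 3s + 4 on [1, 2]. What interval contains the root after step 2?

[1, 1.25]

s = 1.5 gives h = -10.0625, negative; keep [1, 1.5]
s = 1.25 gives h = -3.480469, negative; keep [1, 1.25]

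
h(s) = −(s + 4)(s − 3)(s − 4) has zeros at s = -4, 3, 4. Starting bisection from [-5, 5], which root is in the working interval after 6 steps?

h(0) = -48 < 0, so the root lies in [-5, 0]
h(-2.5) = -53.625 < 0, so the root lies in [-5, -2.5]
h(-3.75) = -13.078125 < 0, so the root lies in [-5, -3.75]
h(-4.375) = 23.1621 > 0, so the root lies in [-4.375, -3.75]
h(-4.0625) = 3.5588 > 0, so the root lies in [-4.0625, -3.75]
h(-3.90625) = -5.119 < 0, so the root lies in [-4.0625, -3.90625]

-4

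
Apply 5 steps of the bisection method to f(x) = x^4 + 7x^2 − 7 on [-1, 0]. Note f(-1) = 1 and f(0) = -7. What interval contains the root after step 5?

midpoint -0.5: f = -5.1875 < 0 → [-1, -0.5]
midpoint -0.75: f = -2.746094 < 0 → [-1, -0.75]
midpoint -0.875: f = -1.054443 < 0 → [-1, -0.875]
midpoint -0.9375: f = -0.0752 < 0 → [-1, -0.9375]
midpoint -0.96875: f = 0.4501 > 0 → [-0.96875, -0.9375]

[-0.96875, -0.9375]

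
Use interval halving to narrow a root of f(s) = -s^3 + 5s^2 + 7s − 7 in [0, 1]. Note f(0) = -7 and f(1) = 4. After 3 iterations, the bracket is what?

m = 0.5, f(m) = -2.375 (−); new bracket [0.5, 1]
m = 0.75, f(m) = 0.640625 (+); new bracket [0.5, 0.75]
m = 0.625, f(m) = -0.916016 (−); new bracket [0.625, 0.75]

[0.625, 0.75]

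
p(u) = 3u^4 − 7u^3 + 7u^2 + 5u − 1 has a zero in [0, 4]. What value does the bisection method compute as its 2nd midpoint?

1

p(2) = 29 > 0, so the root lies in [0, 2]
p(1) = 7 > 0, so the root lies in [0, 1]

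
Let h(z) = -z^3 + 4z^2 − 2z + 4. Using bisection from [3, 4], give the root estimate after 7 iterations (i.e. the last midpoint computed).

3.7578125

h(3.5) = 3.125 > 0, so the root lies in [3.5, 4]
h(3.75) = 0.015625 > 0, so the root lies in [3.75, 4]
h(3.875) = -1.873047 < 0, so the root lies in [3.75, 3.875]
h(3.8125) = -0.8997 < 0, so the root lies in [3.75, 3.8125]
h(3.78125) = -0.4348 < 0, so the root lies in [3.75, 3.78125]
h(3.765625) = -0.2078 < 0, so the root lies in [3.75, 3.765625]
h(3.7578125) = -0.0957 < 0, so the root lies in [3.75, 3.7578125]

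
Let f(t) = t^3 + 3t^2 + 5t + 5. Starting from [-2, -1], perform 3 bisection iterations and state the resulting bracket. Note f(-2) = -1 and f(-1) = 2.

t = -1.5 gives f = 0.875, positive; keep [-2, -1.5]
t = -1.75 gives f = 0.078125, positive; keep [-2, -1.75]
t = -1.875 gives f = -0.419922, negative; keep [-1.875, -1.75]

[-1.875, -1.75]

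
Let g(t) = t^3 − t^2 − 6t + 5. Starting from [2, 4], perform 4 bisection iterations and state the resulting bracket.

[2.5, 2.625]

midpoint 3: g = 5 > 0 → [2, 3]
midpoint 2.5: g = -0.625 < 0 → [2.5, 3]
midpoint 2.75: g = 1.734375 > 0 → [2.5, 2.75]
midpoint 2.625: g = 0.4473 > 0 → [2.5, 2.625]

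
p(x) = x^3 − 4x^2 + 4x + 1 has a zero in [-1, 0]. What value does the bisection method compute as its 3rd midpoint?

-0.125

x = -0.5 gives p = -2.125, negative; keep [-0.5, 0]
x = -0.25 gives p = -0.265625, negative; keep [-0.25, 0]
x = -0.125 gives p = 0.435547, positive; keep [-0.25, -0.125]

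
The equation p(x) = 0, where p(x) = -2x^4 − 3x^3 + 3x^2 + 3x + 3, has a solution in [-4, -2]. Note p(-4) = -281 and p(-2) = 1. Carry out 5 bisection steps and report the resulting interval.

midpoint -3: p = -60 < 0 → [-3, -2]
midpoint -2.5: p = -17 < 0 → [-2.5, -2]
midpoint -2.25: p = -5.648438 < 0 → [-2.25, -2]
midpoint -2.125: p = -1.8228 < 0 → [-2.125, -2]
midpoint -2.0625: p = -0.2962 < 0 → [-2.0625, -2]

[-2.0625, -2]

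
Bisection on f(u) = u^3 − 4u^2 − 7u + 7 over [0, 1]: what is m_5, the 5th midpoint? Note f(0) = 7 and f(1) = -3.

0.71875

f(0.5) = 2.625 > 0, so the root lies in [0.5, 1]
f(0.75) = -0.078125 < 0, so the root lies in [0.5, 0.75]
f(0.625) = 1.306641 > 0, so the root lies in [0.625, 0.75]
f(0.6875) = 0.6218 > 0, so the root lies in [0.6875, 0.75]
f(0.71875) = 0.2737 > 0, so the root lies in [0.71875, 0.75]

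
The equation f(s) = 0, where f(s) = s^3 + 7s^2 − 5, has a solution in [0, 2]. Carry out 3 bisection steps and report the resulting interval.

[0.75, 1]

m = 1, f(m) = 3 (+); new bracket [0, 1]
m = 0.5, f(m) = -3.125 (−); new bracket [0.5, 1]
m = 0.75, f(m) = -0.640625 (−); new bracket [0.75, 1]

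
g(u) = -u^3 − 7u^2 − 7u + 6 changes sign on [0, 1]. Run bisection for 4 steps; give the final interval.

[0.5, 0.5625]

g(0.5) = 0.625 > 0, so the root lies in [0.5, 1]
g(0.75) = -3.609375 < 0, so the root lies in [0.5, 0.75]
g(0.625) = -1.353516 < 0, so the root lies in [0.5, 0.625]
g(0.5625) = -0.3303 < 0, so the root lies in [0.5, 0.5625]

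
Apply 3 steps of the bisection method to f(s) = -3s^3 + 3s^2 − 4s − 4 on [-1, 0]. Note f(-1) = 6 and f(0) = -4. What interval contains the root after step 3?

[-0.625, -0.5]

midpoint -0.5: f = -0.875 < 0 → [-1, -0.5]
midpoint -0.75: f = 1.953125 > 0 → [-0.75, -0.5]
midpoint -0.625: f = 0.404297 > 0 → [-0.625, -0.5]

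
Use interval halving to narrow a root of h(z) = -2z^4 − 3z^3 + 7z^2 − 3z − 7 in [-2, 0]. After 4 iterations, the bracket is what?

h(-1) = 4 > 0, so the root lies in [-1, 0]
h(-0.5) = -3.5 < 0, so the root lies in [-1, -0.5]
h(-0.75) = -0.179688 < 0, so the root lies in [-1, -0.75]
h(-0.875) = 1.8218 > 0, so the root lies in [-0.875, -0.75]

[-0.875, -0.75]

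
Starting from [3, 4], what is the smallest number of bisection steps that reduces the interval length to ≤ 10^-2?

Width after n steps is 1/2^n. Need 2^n ≥ 1/10^-2 = 100.
2^6 = 64 < 100 ≤ 2^7 = 128, so n = 7.

7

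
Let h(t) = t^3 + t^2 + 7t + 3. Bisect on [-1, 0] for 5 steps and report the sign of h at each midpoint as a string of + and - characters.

h(-0.5) = -0.375 < 0, so the root lies in [-0.5, 0]
h(-0.25) = 1.296875 > 0, so the root lies in [-0.5, -0.25]
h(-0.375) = 0.462891 > 0, so the root lies in [-0.5, -0.375]
h(-0.4375) = 0.0452 > 0, so the root lies in [-0.5, -0.4375]
h(-0.46875) = -0.1645 < 0, so the root lies in [-0.46875, -0.4375]

-+++-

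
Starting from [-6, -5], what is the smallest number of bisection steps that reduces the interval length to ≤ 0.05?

5

Width after n steps is 1/2^n. Need 2^n ≥ 1/0.05 = 20.
2^4 = 16 < 20 ≤ 2^5 = 32, so n = 5.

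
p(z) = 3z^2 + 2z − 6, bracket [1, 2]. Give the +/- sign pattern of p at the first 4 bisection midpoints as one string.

p(1.5) = 3.75 > 0, so the root lies in [1, 1.5]
p(1.25) = 1.1875 > 0, so the root lies in [1, 1.25]
p(1.125) = 0.046875 > 0, so the root lies in [1, 1.125]
p(1.0625) = -0.4883 < 0, so the root lies in [1.0625, 1.125]

+++-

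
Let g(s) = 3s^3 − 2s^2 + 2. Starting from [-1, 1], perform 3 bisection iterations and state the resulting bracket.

m = 0, g(m) = 2 (+); new bracket [-1, 0]
m = -0.5, g(m) = 1.125 (+); new bracket [-1, -0.5]
m = -0.75, g(m) = -0.390625 (−); new bracket [-0.75, -0.5]

[-0.75, -0.5]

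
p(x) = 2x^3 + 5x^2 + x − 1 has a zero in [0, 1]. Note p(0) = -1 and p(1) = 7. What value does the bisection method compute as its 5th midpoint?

p(0.5) = 1 > 0, so the root lies in [0, 0.5]
p(0.25) = -0.40625 < 0, so the root lies in [0.25, 0.5]
p(0.375) = 0.183594 > 0, so the root lies in [0.25, 0.375]
p(0.3125) = -0.1382 < 0, so the root lies in [0.3125, 0.375]
p(0.34375) = 0.0158 > 0, so the root lies in [0.3125, 0.34375]

0.34375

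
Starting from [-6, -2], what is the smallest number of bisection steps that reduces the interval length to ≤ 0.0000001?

Width after n steps is 4/2^n. Need 2^n ≥ 4/0.0000001 = 40000000.
2^25 = 33554432 < 40000000 ≤ 2^26 = 67108864, so n = 26.

26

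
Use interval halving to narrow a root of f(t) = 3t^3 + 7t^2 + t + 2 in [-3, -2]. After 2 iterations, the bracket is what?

[-2.5, -2.25]

f(-2.5) = -3.625 < 0, so the root lies in [-2.5, -2]
f(-2.25) = 1.015625 > 0, so the root lies in [-2.5, -2.25]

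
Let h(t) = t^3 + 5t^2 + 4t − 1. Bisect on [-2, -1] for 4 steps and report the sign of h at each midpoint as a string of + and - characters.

+-++

midpoint -1.5: h = 0.875 > 0 → [-1.5, -1]
midpoint -1.25: h = -0.140625 < 0 → [-1.5, -1.25]
midpoint -1.375: h = 0.353516 > 0 → [-1.375, -1.25]
midpoint -1.3125: h = 0.1023 > 0 → [-1.3125, -1.25]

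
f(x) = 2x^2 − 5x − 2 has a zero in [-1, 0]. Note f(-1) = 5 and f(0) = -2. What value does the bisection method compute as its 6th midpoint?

midpoint -0.5: f = 1 > 0 → [-0.5, 0]
midpoint -0.25: f = -0.625 < 0 → [-0.5, -0.25]
midpoint -0.375: f = 0.15625 > 0 → [-0.375, -0.25]
midpoint -0.3125: f = -0.2422 < 0 → [-0.375, -0.3125]
midpoint -0.34375: f = -0.0449 < 0 → [-0.375, -0.34375]
midpoint -0.359375: f = 0.0552 > 0 → [-0.359375, -0.34375]

-0.359375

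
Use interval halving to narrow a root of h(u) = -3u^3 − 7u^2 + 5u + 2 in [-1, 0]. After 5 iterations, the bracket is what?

midpoint -0.5: h = -1.875 < 0 → [-0.5, 0]
midpoint -0.25: h = 0.359375 > 0 → [-0.5, -0.25]
midpoint -0.375: h = -0.701172 < 0 → [-0.375, -0.25]
midpoint -0.3125: h = -0.1545 < 0 → [-0.3125, -0.25]
midpoint -0.28125: h = 0.1068 > 0 → [-0.3125, -0.28125]

[-0.3125, -0.28125]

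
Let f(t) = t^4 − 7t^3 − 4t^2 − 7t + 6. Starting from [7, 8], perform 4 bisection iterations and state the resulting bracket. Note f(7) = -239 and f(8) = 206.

m = 7.5, f(m) = -60.5625 (−); new bracket [7.5, 8]
m = 7.75, f(m) = 60.613281 (+); new bracket [7.5, 7.75]
m = 7.625, f(m) = -2.861084 (−); new bracket [7.625, 7.75]
m = 7.6875, f(m) = 28.1372 (+); new bracket [7.625, 7.6875]

[7.625, 7.6875]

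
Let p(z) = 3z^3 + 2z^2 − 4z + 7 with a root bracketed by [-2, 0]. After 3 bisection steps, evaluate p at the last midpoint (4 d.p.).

4.0469

p(-1) = 10 > 0, so the root lies in [-2, -1]
p(-1.5) = 7.375 > 0, so the root lies in [-2, -1.5]
p(-1.75) = 4.046875 > 0, so the root lies in [-2, -1.75]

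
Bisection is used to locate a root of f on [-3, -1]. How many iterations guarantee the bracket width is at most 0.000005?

Width after n steps is 2/2^n. Need 2^n ≥ 2/0.000005 = 400000.
2^18 = 262144 < 400000 ≤ 2^19 = 524288, so n = 19.

19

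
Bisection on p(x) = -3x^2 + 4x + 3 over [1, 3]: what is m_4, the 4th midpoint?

midpoint 2: p = -1 < 0 → [1, 2]
midpoint 1.5: p = 2.25 > 0 → [1.5, 2]
midpoint 1.75: p = 0.8125 > 0 → [1.75, 2]
midpoint 1.875: p = -0.0469 < 0 → [1.75, 1.875]

1.875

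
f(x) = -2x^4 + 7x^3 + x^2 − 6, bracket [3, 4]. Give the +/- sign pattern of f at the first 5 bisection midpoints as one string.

+--+-

x = 3.5 gives f = 6.25, positive; keep [3.5, 4]
x = 3.75 gives f = -18.304688, negative; keep [3.5, 3.75]
x = 3.625 gives f = -4.768066, negative; keep [3.5, 3.625]
x = 3.5625 gives f = 1.0398, positive; keep [3.5625, 3.625]
x = 3.59375 gives f = -1.7875, negative; keep [3.5625, 3.59375]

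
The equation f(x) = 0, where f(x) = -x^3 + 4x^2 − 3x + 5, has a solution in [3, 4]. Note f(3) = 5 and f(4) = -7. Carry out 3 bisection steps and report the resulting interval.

midpoint 3.5: f = 0.625 > 0 → [3.5, 4]
midpoint 3.75: f = -2.734375 < 0 → [3.5, 3.75]
midpoint 3.625: f = -0.947266 < 0 → [3.5, 3.625]

[3.5, 3.625]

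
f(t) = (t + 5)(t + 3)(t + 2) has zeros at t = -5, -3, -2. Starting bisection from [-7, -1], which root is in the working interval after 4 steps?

-5

m = -4, f(m) = 2 (+); new bracket [-7, -4]
m = -5.5, f(m) = -4.375 (−); new bracket [-5.5, -4]
m = -4.75, f(m) = 1.203125 (+); new bracket [-5.5, -4.75]
m = -5.125, f(m) = -0.8301 (−); new bracket [-5.125, -4.75]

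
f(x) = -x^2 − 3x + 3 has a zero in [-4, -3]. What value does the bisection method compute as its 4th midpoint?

x = -3.5 gives f = 1.25, positive; keep [-4, -3.5]
x = -3.75 gives f = 0.1875, positive; keep [-4, -3.75]
x = -3.875 gives f = -0.390625, negative; keep [-3.875, -3.75]
x = -3.8125 gives f = -0.0977, negative; keep [-3.8125, -3.75]

-3.8125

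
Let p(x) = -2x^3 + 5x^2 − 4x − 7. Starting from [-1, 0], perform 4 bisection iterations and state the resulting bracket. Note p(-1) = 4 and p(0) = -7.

[-0.8125, -0.75]

m = -0.5, p(m) = -3.5 (−); new bracket [-1, -0.5]
m = -0.75, p(m) = -0.34375 (−); new bracket [-1, -0.75]
m = -0.875, p(m) = 1.667969 (+); new bracket [-0.875, -0.75]
m = -0.8125, p(m) = 0.6235 (+); new bracket [-0.8125, -0.75]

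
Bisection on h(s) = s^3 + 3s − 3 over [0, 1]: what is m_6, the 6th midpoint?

0.828125

s = 0.5 gives h = -1.375, negative; keep [0.5, 1]
s = 0.75 gives h = -0.328125, negative; keep [0.75, 1]
s = 0.875 gives h = 0.294922, positive; keep [0.75, 0.875]
s = 0.8125 gives h = -0.0261, negative; keep [0.8125, 0.875]
s = 0.84375 gives h = 0.1319, positive; keep [0.8125, 0.84375]
s = 0.828125 gives h = 0.0523, positive; keep [0.8125, 0.828125]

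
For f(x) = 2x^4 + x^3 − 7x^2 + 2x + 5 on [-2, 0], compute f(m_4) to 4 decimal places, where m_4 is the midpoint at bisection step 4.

1.0767

m = -1, f(m) = -3 (−); new bracket [-1, 0]
m = -0.5, f(m) = 2.25 (+); new bracket [-1, -0.5]
m = -0.75, f(m) = -0.226562 (−); new bracket [-0.75, -0.5]
m = -0.625, f(m) = 1.0767 (+); new bracket [-0.75, -0.625]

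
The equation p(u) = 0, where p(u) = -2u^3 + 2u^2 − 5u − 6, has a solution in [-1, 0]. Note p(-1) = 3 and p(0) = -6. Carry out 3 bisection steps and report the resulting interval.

midpoint -0.5: p = -2.75 < 0 → [-1, -0.5]
midpoint -0.75: p = -0.28125 < 0 → [-1, -0.75]
midpoint -0.875: p = 1.246094 > 0 → [-0.875, -0.75]

[-0.875, -0.75]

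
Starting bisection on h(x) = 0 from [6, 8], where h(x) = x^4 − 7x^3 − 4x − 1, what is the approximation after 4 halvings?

7.125

m = 7, h(m) = -29 (−); new bracket [7, 8]
m = 7.5, h(m) = 179.9375 (+); new bracket [7, 7.5]
m = 7.25, h(m) = 65.269531 (+); new bracket [7, 7.25]
m = 7.125, h(m) = 15.7131 (+); new bracket [7, 7.125]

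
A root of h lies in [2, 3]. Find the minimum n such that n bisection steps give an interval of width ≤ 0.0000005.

Width after n steps is 1/2^n. Need 2^n ≥ 1/0.0000005 = 2000000.
2^20 = 1048576 < 2000000 ≤ 2^21 = 2097152, so n = 21.

21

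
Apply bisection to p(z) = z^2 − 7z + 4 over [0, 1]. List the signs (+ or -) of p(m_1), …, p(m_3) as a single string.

m = 0.5, p(m) = 0.75 (+); new bracket [0.5, 1]
m = 0.75, p(m) = -0.6875 (−); new bracket [0.5, 0.75]
m = 0.625, p(m) = 0.015625 (+); new bracket [0.625, 0.75]

+-+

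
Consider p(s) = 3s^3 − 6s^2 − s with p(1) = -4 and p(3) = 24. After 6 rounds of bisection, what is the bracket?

[2.125, 2.15625]

s = 2 gives p = -2, negative; keep [2, 3]
s = 2.5 gives p = 6.875, positive; keep [2, 2.5]
s = 2.25 gives p = 1.546875, positive; keep [2, 2.25]
s = 2.125 gives p = -0.4316, negative; keep [2.125, 2.25]
s = 2.1875 gives p = 0.5042, positive; keep [2.125, 2.1875]
s = 2.15625 gives p = 0.0232, positive; keep [2.125, 2.15625]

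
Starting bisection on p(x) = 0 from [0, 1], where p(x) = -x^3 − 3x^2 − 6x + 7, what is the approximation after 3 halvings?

0.875

p(0.5) = 3.125 > 0, so the root lies in [0.5, 1]
p(0.75) = 0.390625 > 0, so the root lies in [0.75, 1]
p(0.875) = -1.216797 < 0, so the root lies in [0.75, 0.875]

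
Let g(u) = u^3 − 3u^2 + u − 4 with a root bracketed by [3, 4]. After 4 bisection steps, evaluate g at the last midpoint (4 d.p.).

g(3.5) = 5.625 > 0, so the root lies in [3, 3.5]
g(3.25) = 1.890625 > 0, so the root lies in [3, 3.25]
g(3.125) = 0.345703 > 0, so the root lies in [3, 3.125]
g(3.0625) = -0.3513 < 0, so the root lies in [3.0625, 3.125]

-0.3513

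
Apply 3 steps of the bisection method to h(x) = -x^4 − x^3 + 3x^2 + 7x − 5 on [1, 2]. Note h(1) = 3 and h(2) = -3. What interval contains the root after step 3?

[1.75, 1.875]

h(1.5) = 3.8125 > 0, so the root lies in [1.5, 2]
h(1.75) = 1.699219 > 0, so the root lies in [1.75, 2]
h(1.875) = -0.279541 < 0, so the root lies in [1.75, 1.875]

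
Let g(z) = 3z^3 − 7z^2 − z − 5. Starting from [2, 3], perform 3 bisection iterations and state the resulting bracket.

[2.625, 2.75]

m = 2.5, g(m) = -4.375 (−); new bracket [2.5, 3]
m = 2.75, g(m) = 1.703125 (+); new bracket [2.5, 2.75]
m = 2.625, g(m) = -1.595703 (−); new bracket [2.625, 2.75]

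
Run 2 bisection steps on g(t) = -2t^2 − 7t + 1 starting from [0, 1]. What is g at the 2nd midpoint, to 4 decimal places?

-0.8750

g(0.5) = -3 < 0, so the root lies in [0, 0.5]
g(0.25) = -0.875 < 0, so the root lies in [0, 0.25]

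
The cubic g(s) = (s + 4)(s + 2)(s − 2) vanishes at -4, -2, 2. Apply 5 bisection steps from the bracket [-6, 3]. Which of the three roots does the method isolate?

g(-1.5) = -4.375 < 0, so the root lies in [-1.5, 3]
g(0.75) = -16.328125 < 0, so the root lies in [0.75, 3]
g(1.875) = -2.845703 < 0, so the root lies in [1.875, 3]
g(2.4375) = 12.4978 > 0, so the root lies in [1.875, 2.4375]
g(2.15625) = 3.998 > 0, so the root lies in [1.875, 2.15625]

2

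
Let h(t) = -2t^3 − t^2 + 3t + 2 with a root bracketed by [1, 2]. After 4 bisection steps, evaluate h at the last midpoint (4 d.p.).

m = 1.5, h(m) = -2.5 (−); new bracket [1, 1.5]
m = 1.25, h(m) = 0.28125 (+); new bracket [1.25, 1.5]
m = 1.375, h(m) = -0.964844 (−); new bracket [1.25, 1.375]
m = 1.3125, h(m) = -0.3071 (−); new bracket [1.25, 1.3125]

-0.3071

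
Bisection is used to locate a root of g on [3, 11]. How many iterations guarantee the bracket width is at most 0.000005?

21

Width after n steps is 8/2^n. Need 2^n ≥ 8/0.000005 = 1600000.
2^20 = 1048576 < 1600000 ≤ 2^21 = 2097152, so n = 21.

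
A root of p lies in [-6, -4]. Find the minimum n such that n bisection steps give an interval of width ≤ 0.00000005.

Width after n steps is 2/2^n. Need 2^n ≥ 2/0.00000005 = 40000000.
2^25 = 33554432 < 40000000 ≤ 2^26 = 67108864, so n = 26.

26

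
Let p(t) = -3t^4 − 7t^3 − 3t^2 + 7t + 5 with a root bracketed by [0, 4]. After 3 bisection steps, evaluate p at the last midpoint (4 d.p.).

6.6875

m = 2, p(m) = -97 (−); new bracket [0, 2]
m = 1, p(m) = -1 (−); new bracket [0, 1]
m = 0.5, p(m) = 6.6875 (+); new bracket [0.5, 1]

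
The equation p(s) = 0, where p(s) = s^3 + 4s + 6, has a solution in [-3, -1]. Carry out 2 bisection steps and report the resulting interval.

m = -2, p(m) = -10 (−); new bracket [-2, -1]
m = -1.5, p(m) = -3.375 (−); new bracket [-1.5, -1]

[-1.5, -1]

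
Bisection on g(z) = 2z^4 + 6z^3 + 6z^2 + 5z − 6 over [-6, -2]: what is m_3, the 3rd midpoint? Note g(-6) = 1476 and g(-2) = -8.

-2.5

z = -4 gives g = 198, positive; keep [-4, -2]
z = -3 gives g = 33, positive; keep [-3, -2]
z = -2.5 gives g = 3.375, positive; keep [-2.5, -2]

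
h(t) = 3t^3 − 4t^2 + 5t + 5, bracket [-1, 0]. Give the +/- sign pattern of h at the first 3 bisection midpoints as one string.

+--

t = -0.5 gives h = 1.125, positive; keep [-1, -0.5]
t = -0.75 gives h = -2.265625, negative; keep [-0.75, -0.5]
t = -0.625 gives h = -0.419922, negative; keep [-0.625, -0.5]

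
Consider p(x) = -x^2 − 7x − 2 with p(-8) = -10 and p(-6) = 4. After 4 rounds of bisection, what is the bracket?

[-6.75, -6.625]

m = -7, p(m) = -2 (−); new bracket [-7, -6]
m = -6.5, p(m) = 1.25 (+); new bracket [-7, -6.5]
m = -6.75, p(m) = -0.3125 (−); new bracket [-6.75, -6.5]
m = -6.625, p(m) = 0.4844 (+); new bracket [-6.75, -6.625]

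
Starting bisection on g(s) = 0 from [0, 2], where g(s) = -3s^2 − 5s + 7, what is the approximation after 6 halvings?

0.90625

s = 1 gives g = -1, negative; keep [0, 1]
s = 0.5 gives g = 3.75, positive; keep [0.5, 1]
s = 0.75 gives g = 1.5625, positive; keep [0.75, 1]
s = 0.875 gives g = 0.3281, positive; keep [0.875, 1]
s = 0.9375 gives g = -0.3242, negative; keep [0.875, 0.9375]
s = 0.90625 gives g = 0.0049, positive; keep [0.90625, 0.9375]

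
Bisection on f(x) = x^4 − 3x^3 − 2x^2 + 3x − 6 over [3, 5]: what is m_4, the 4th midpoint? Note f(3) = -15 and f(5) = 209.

3.375

f(4) = 38 > 0, so the root lies in [3, 4]
f(3.5) = 1.4375 > 0, so the root lies in [3, 3.5]
f(3.25) = -8.792969 < 0, so the root lies in [3.25, 3.5]
f(3.375) = -4.24 < 0, so the root lies in [3.375, 3.5]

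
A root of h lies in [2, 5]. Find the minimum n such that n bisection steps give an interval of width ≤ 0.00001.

Width after n steps is 3/2^n. Need 2^n ≥ 3/0.00001 = 300000.
2^18 = 262144 < 300000 ≤ 2^19 = 524288, so n = 19.

19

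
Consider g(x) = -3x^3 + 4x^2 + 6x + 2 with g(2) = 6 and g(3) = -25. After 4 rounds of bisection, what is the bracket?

[2.3125, 2.375]

m = 2.5, g(m) = -4.875 (−); new bracket [2, 2.5]
m = 2.25, g(m) = 1.578125 (+); new bracket [2.25, 2.5]
m = 2.375, g(m) = -1.376953 (−); new bracket [2.25, 2.375]
m = 2.3125, g(m) = 0.1663 (+); new bracket [2.3125, 2.375]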